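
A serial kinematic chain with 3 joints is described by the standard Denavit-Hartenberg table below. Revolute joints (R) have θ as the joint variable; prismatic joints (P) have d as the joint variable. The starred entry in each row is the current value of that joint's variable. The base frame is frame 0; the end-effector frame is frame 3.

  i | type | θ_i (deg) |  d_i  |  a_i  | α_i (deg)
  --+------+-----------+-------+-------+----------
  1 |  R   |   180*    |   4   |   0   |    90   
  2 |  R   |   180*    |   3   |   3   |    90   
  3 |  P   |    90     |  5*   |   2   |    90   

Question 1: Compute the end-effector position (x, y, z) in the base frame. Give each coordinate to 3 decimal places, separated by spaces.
3.000 5.000 9.000

after link 1: o_1 = (0.0000, 0.0000, 4.0000)
after link 2: o_2 = (3.0000, 3.0000, 4.0000)
after link 3: o_3 = (3.0000, 5.0000, 9.0000)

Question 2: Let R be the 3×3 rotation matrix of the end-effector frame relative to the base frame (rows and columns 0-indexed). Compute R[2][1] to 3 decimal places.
End-effector y-axis (col 1 of R) = (-0.0000,0.0000,1.0000)
R[2][1] = 1.0000

1.000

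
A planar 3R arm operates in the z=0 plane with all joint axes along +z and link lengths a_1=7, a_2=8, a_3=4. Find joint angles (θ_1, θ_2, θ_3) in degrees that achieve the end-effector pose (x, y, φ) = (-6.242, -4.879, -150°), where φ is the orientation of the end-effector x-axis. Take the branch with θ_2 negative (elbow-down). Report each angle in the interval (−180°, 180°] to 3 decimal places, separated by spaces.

-45.005 -150.000 45.004

wrist centre = target − a_3·(cos φ, sin φ) = (-2.7779, -2.8790)
cos θ_2 = (16.0054−7²−8²)/(2·7·8) = -0.8660; θ_2 = -149.9998° (elbow-down)
β = atan2(-2.8790,-2.7779) = -133.9761°; ψ = atan2(-4.0000,0.0718) = -88.9715°
θ_1 = β − ψ = -45.0046°
θ_3 = φ − θ_1 − θ_2 = 45.0044° (wrapped to (-180°,180°])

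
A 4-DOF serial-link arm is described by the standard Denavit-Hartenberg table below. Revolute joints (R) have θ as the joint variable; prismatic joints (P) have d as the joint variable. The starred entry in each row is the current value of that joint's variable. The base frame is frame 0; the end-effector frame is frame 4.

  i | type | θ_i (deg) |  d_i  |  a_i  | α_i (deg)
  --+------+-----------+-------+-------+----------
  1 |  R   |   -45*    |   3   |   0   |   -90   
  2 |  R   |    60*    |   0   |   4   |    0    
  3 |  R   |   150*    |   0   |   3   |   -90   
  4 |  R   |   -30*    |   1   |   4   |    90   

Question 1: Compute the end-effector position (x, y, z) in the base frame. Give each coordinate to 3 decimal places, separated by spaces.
after link 1: o_1 = (0.0000, 0.0000, 3.0000)
after link 2: o_2 = (1.4142, -1.4142, -0.4641)
after link 3: o_3 = (-0.4229, 0.4229, 1.0359)
after link 4: o_4 = (-0.7765, 3.6049, 3.6340)

-0.776 3.605 3.634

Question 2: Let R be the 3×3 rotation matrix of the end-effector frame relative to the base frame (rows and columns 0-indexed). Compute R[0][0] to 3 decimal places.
End-effector x-axis (col 0 of R) = (-0.1768,0.8839,0.4330)
R[0][0] = -0.1768

-0.177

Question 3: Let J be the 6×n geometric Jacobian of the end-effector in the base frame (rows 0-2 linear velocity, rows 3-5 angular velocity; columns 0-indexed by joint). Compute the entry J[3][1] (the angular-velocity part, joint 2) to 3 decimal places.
axis z_1 = (0.7071,0.7071,0.0000); lever o_n−o_1 = (-0.7765,3.6049,0.6340)
cross product → J_v[:, 1] = (0.4483,-0.4483,3.0981)
J_ω[:, 1] = z_1
entry J[3][1] = 0.7071

0.707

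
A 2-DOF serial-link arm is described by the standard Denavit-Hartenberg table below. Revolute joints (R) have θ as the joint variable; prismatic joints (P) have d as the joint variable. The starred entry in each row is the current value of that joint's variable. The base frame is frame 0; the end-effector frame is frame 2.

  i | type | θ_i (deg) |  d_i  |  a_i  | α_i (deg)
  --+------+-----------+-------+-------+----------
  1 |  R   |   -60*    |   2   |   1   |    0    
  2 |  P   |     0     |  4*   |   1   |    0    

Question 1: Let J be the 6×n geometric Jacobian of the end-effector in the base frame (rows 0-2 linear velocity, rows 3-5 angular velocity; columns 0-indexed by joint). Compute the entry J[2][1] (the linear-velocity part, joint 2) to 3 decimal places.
1.000

prismatic axis z_1 = (0.0000,0.0000,1.0000)
J_v[:, 1] = z_1; J_ω[:, 1] = (0,0,0)
entry J[2][1] = 1.0000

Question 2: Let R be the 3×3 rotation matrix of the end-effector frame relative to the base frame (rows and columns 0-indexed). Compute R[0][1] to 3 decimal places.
End-effector y-axis (col 1 of R) = (0.8660,0.5000,0.0000)
R[0][1] = 0.8660

0.866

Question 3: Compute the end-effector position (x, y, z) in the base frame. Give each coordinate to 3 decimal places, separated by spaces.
after link 1: o_1 = (0.5000, -0.8660, 2.0000)
after link 2: o_2 = (1.0000, -1.7321, 6.0000)

1.000 -1.732 6.000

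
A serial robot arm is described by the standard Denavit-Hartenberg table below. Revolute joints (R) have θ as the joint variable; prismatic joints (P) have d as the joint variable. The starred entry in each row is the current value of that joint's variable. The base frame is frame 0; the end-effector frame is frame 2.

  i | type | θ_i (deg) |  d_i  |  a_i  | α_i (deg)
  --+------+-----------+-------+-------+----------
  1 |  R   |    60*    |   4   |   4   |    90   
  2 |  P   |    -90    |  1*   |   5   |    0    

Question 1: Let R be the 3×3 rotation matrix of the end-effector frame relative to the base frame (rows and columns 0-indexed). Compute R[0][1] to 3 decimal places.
0.500

End-effector y-axis (col 1 of R) = (0.5000,0.8660,0.0000)
R[0][1] = 0.5000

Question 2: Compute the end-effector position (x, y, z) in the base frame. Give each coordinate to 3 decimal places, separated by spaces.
after link 1: o_1 = (2.0000, 3.4641, 4.0000)
after link 2: o_2 = (2.8660, 2.9641, -1.0000)

2.866 2.964 -1.000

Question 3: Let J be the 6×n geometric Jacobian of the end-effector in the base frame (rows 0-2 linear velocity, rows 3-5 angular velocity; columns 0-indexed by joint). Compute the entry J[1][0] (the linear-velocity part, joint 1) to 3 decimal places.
axis z_0 = ẑ; lever o_n−o_0 = (2.8660,2.9641,-1.0000)
cross product → J_v[:, 0] = (-2.9641,2.8660,0.0000)
J_ω[:, 0] = z_0
entry J[1][0] = 2.8660

2.866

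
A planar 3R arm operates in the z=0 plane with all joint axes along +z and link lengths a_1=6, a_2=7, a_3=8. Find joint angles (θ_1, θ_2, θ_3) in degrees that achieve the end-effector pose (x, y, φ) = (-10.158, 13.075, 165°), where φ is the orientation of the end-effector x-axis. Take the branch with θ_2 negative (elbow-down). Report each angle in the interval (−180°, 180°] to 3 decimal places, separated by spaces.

wrist centre = target − a_3·(cos φ, sin φ) = (-2.4306, 11.0044)
cos θ_2 = (127.0057−6²−7²)/(2·6·7) = 0.5001; θ_2 = -59.9955° (elbow-down)
β = atan2(11.0044,-2.4306) = 102.4552°; ψ = atan2(-6.0619,9.5005) = -32.5405°
θ_1 = β − ψ = 134.9956°
θ_3 = φ − θ_1 − θ_2 = 89.9999° (wrapped to (-180°,180°])

134.996 -59.996 90.000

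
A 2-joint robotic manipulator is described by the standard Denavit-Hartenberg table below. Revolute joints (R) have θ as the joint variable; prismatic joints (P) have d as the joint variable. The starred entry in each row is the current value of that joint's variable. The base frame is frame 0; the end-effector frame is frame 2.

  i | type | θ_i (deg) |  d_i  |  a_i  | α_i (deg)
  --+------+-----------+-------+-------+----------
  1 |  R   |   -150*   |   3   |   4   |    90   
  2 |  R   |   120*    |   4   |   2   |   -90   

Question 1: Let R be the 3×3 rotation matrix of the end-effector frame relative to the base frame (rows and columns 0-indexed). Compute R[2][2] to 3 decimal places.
-0.500

End-effector z-axis (col 2 of R) = (0.7500,0.4330,-0.5000)
R[2][2] = -0.5000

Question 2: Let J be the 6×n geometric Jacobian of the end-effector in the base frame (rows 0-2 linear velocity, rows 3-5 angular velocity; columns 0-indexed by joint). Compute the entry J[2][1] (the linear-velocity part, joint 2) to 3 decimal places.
axis z_1 = (-0.5000,0.8660,0.0000); lever o_n−o_1 = (-1.1340,3.9641,1.7321)
cross product → J_v[:, 1] = (1.5000,0.8660,-1.0000)
J_ω[:, 1] = z_1
entry J[2][1] = -1.0000

-1.000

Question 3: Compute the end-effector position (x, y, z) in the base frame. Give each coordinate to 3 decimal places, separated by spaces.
-4.598 1.964 4.732

after link 1: o_1 = (-3.4641, -2.0000, 3.0000)
after link 2: o_2 = (-4.5981, 1.9641, 4.7321)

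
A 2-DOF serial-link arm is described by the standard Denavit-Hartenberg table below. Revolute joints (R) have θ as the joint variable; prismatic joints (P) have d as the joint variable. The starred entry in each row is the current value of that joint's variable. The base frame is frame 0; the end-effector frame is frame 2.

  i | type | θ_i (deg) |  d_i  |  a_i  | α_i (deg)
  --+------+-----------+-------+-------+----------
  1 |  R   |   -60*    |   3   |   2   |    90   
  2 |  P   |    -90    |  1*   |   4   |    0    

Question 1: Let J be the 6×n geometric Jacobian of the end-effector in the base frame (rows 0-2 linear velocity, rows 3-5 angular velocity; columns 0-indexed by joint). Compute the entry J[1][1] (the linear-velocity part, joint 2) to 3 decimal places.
-0.500

prismatic axis z_1 = (-0.8660,-0.5000,0.0000)
J_v[:, 1] = z_1; J_ω[:, 1] = (0,0,0)
entry J[1][1] = -0.5000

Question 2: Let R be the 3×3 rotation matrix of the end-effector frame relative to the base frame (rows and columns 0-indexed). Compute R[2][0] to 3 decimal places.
End-effector x-axis (col 0 of R) = (-0.0000,-0.0000,-1.0000)
R[2][0] = -1.0000

-1.000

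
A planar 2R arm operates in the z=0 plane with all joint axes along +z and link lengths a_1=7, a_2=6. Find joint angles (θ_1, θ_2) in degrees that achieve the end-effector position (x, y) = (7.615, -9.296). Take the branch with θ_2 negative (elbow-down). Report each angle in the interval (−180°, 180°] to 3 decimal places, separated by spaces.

cos θ_2 = (144.4038−7²−6²)/(2·7·6) = 0.7072; θ_2 = -44.9934° (elbow-down)
β = atan2(-9.2960,7.6150) = -50.6767°; ψ = atan2(-4.2421,11.2431) = -20.6720°
θ_1 = β − ψ = -30.0047°

-30.005 -44.993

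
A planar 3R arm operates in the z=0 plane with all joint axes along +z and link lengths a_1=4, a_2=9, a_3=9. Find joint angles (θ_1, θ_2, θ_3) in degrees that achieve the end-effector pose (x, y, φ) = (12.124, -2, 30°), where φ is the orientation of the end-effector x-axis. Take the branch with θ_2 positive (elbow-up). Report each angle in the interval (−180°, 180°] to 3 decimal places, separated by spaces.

-150.005 120.003 60.002

wrist centre = target − a_3·(cos φ, sin φ) = (4.3298, -6.5000)
cos θ_2 = (60.9969−4²−9²)/(2·4·9) = -0.5000; θ_2 = 120.0028° (elbow-up)
β = atan2(-6.5000,4.3298) = -56.3317°; ψ = atan2(7.7940,-0.5004) = 93.6734°
θ_1 = β − ψ = -150.0051°
θ_3 = φ − θ_1 − θ_2 = 60.0023° (wrapped to (-180°,180°])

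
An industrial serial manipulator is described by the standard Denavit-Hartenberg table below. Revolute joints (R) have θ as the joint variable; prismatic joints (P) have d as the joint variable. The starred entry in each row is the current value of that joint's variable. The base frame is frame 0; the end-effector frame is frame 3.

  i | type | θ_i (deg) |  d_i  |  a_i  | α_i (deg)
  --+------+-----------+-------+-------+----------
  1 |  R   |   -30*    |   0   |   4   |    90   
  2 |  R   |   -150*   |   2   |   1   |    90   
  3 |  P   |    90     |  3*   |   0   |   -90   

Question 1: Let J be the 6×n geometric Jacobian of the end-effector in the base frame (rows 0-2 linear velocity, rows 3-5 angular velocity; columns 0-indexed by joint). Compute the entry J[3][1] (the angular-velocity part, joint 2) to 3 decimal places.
axis z_1 = (-0.5000,-0.8660,0.0000); lever o_n−o_1 = (-3.0490,-0.5490,2.0981)
cross product → J_v[:, 1] = (-1.8170,1.0490,-2.3660)
J_ω[:, 1] = z_1
entry J[3][1] = -0.5000

-0.500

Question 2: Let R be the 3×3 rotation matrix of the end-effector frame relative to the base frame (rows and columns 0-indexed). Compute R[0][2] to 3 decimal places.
0.750

End-effector z-axis (col 2 of R) = (0.7500,-0.4330,0.5000)
R[0][2] = 0.7500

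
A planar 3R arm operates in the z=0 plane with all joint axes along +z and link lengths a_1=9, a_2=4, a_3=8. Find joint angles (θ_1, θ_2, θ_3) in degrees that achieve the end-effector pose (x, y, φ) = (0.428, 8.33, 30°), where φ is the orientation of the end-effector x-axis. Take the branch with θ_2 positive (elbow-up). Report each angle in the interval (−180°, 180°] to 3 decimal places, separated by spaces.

120.002 119.999 150.000

wrist centre = target − a_3·(cos φ, sin φ) = (-6.5002, 4.3300)
cos θ_2 = (61.0015−9²−4²)/(2·9·4) = -0.5000; θ_2 = 119.9986° (elbow-up)
β = atan2(4.3300,-6.5002) = 146.3311°; ψ = atan2(3.4642,7.0001) = 26.3295°
θ_1 = β − ψ = 120.0016°
θ_3 = φ − θ_1 − θ_2 = 149.9999° (wrapped to (-180°,180°])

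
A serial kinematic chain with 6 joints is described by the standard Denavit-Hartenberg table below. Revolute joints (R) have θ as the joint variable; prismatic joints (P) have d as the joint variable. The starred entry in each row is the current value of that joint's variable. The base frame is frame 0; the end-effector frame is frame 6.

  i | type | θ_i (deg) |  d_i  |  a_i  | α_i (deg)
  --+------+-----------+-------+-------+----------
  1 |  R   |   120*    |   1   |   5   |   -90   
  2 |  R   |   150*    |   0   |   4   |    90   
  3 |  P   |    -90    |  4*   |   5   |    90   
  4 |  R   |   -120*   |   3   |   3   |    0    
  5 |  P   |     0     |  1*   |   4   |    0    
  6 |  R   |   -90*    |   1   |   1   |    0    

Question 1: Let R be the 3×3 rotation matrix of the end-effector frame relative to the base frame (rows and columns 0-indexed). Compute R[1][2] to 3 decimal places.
0.750

End-effector z-axis (col 2 of R) = (-0.4330,0.7500,0.5000)
R[1][2] = 0.7500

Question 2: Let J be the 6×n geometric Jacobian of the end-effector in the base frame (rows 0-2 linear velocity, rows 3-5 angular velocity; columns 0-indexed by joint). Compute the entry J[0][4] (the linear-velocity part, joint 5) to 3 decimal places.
prismatic axis z_4 = (-0.4330,0.7500,0.5000)
J_v[:, 4] = z_4; J_ω[:, 4] = (0,0,0)
entry J[0][4] = -0.4330

-0.433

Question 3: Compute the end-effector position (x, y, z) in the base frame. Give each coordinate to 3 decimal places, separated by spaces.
after link 1: o_1 = (-2.5000, 4.3301, 1.0000)
after link 2: o_2 = (-0.7679, 1.3301, -1.0000)
after link 3: o_3 = (2.5622, 5.5622, -4.4641)
after link 4: o_4 = (0.6136, 5.9372, -0.7141)
after link 5: o_5 = (-0.6854, 4.1872, 2.7859)
after link 6: o_6 = (-1.9934, 4.7207, 2.8529)

-1.993 4.721 2.853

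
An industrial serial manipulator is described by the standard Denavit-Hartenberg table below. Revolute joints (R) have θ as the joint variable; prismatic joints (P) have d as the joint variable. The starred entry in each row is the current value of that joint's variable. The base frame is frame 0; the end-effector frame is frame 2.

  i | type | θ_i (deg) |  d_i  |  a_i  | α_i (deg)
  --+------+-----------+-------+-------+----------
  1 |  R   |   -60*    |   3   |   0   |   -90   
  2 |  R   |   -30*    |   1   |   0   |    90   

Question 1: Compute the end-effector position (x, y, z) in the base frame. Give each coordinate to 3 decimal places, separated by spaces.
after link 1: o_1 = (0.0000, 0.0000, 3.0000)
after link 2: o_2 = (0.8660, 0.5000, 3.0000)

0.866 0.500 3.000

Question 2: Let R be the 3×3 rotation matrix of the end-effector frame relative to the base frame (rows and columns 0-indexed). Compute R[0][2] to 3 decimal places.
-0.250

End-effector z-axis (col 2 of R) = (-0.2500,0.4330,0.8660)
R[0][2] = -0.2500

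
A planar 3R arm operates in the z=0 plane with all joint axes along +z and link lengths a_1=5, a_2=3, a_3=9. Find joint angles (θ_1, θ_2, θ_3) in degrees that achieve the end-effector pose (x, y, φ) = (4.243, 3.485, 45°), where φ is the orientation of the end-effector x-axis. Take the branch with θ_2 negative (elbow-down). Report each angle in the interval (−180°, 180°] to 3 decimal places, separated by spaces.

wrist centre = target − a_3·(cos φ, sin φ) = (-2.1210, -2.8790)
cos θ_2 = (12.7869−5²−3²)/(2·5·3) = -0.7071; θ_2 = -134.9997° (elbow-down)
β = atan2(-2.8790,-2.1210) = -126.3795°; ψ = atan2(-2.1213,2.8787) = -36.3868°
θ_1 = β − ψ = -89.9927°
θ_3 = φ − θ_1 − θ_2 = -90.0076° (wrapped to (-180°,180°])

-89.993 -135.000 -90.008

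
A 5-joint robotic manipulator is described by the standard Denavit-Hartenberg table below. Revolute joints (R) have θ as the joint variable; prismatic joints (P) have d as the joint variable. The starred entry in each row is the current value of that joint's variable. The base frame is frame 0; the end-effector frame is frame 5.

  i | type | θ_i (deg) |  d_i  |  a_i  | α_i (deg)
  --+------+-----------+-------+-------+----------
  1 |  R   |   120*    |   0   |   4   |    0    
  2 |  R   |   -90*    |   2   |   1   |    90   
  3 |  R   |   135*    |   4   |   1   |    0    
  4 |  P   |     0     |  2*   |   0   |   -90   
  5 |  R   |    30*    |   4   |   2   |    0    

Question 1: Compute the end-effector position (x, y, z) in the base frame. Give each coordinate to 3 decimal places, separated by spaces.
-2.756 -2.746 1.103

after link 1: o_1 = (-2.0000, 3.4641, 0.0000)
after link 2: o_2 = (-1.1340, 3.9641, 2.0000)
after link 3: o_3 = (0.2537, 0.1464, 2.7071)
after link 4: o_4 = (1.2537, -1.5856, 2.7071)
after link 5: o_5 = (-2.7565, -2.7462, 1.1034)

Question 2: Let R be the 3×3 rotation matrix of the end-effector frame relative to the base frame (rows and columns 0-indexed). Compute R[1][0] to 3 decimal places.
0.127

End-effector x-axis (col 0 of R) = (-0.7803,0.1268,0.6124)
R[1][0] = 0.1268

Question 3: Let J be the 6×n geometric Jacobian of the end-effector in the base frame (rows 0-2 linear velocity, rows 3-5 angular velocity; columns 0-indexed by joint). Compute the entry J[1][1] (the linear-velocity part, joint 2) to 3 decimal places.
-0.756

axis z_1 = (0.0000,0.0000,1.0000); lever o_n−o_1 = (-0.7565,-6.2103,1.1034)
cross product → J_v[:, 1] = (6.2103,-0.7565,0.0000)
J_ω[:, 1] = z_1
entry J[1][1] = -0.7565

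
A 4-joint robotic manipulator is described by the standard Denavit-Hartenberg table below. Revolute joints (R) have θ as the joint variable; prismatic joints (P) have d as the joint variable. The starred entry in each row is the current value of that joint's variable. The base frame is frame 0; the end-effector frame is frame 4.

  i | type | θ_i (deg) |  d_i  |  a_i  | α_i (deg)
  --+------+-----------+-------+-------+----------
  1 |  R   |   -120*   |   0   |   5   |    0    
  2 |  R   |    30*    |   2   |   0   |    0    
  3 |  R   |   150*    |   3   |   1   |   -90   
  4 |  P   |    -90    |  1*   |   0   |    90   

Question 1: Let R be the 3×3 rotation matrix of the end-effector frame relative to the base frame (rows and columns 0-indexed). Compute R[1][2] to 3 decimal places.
-0.866

End-effector z-axis (col 2 of R) = (-0.5000,-0.8660,0.0000)
R[1][2] = -0.8660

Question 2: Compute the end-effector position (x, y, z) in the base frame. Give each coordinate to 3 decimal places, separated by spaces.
-2.866 -2.964 5.000

after link 1: o_1 = (-2.5000, -4.3301, 0.0000)
after link 2: o_2 = (-2.5000, -4.3301, 2.0000)
after link 3: o_3 = (-2.0000, -3.4641, 5.0000)
after link 4: o_4 = (-2.8660, -2.9641, 5.0000)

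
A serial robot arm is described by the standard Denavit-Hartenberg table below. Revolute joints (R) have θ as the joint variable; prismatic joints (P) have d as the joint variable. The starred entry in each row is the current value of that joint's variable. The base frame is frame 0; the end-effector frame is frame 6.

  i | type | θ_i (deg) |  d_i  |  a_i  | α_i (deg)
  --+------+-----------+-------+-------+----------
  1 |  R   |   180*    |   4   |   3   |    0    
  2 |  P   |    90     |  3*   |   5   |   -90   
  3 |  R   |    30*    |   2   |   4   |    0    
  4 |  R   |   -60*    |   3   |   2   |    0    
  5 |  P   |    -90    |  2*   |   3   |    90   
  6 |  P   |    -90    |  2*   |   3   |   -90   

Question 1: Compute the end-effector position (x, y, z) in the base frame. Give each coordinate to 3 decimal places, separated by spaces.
after link 1: o_1 = (-3.0000, 0.0000, 4.0000)
after link 2: o_2 = (-3.0000, -5.0000, 7.0000)
after link 3: o_3 = (-1.0000, -8.4641, 5.0000)
after link 4: o_4 = (2.0000, -10.1962, 6.0000)
after link 5: o_5 = (4.0000, -8.6962, 8.5981)
after link 6: o_6 = (1.0000, -6.9641, 7.5981)

1.000 -6.964 7.598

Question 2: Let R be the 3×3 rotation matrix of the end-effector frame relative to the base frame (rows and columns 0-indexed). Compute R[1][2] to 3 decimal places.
End-effector z-axis (col 2 of R) = (0.0000,0.5000,0.8660)
R[1][2] = 0.5000

0.500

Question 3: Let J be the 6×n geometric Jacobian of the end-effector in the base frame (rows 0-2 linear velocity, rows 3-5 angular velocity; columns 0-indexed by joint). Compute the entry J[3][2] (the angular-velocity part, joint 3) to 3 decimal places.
axis z_2 = (1.0000,-0.0000,0.0000); lever o_n−o_2 = (4.0000,-1.9641,0.5981)
cross product → J_v[:, 2] = (0.0000,-0.5981,-1.9641)
J_ω[:, 2] = z_2
entry J[3][2] = 1.0000

1.000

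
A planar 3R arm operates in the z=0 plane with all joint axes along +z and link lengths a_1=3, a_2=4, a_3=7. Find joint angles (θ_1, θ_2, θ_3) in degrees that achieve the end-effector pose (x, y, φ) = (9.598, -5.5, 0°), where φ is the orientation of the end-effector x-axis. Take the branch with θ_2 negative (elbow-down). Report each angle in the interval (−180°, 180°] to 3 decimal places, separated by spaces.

wrist centre = target − a_3·(cos φ, sin φ) = (2.5980, -5.5000)
cos θ_2 = (36.9996−3²−4²)/(2·3·4) = 0.5000; θ_2 = -60.0011° (elbow-down)
β = atan2(-5.5000,2.5980) = -64.7157°; ψ = atan2(-3.4641,4.9999) = -34.7157°
θ_1 = β − ψ = -30.0000°
θ_3 = φ − θ_1 − θ_2 = 90.0011° (wrapped to (-180°,180°])

-30.000 -60.001 90.001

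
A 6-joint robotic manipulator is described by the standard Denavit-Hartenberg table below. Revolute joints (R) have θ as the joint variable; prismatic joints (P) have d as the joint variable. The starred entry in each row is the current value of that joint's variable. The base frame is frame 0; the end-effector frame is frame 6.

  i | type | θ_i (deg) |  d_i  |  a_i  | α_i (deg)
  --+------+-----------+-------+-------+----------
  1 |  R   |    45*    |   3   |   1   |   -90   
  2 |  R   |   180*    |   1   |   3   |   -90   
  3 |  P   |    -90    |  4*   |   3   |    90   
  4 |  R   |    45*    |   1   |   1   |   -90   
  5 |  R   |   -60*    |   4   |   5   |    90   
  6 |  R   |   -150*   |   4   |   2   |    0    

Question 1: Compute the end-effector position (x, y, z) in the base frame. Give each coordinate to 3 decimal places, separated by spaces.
1.795 3.622 8.534

after link 1: o_1 = (0.7071, 0.7071, 3.0000)
after link 2: o_2 = (-2.1213, -0.7071, 3.0000)
after link 3: o_3 = (-4.2426, 1.4142, 7.0000)
after link 4: o_4 = (-4.0355, 2.6213, 7.7071)
after link 5: o_5 = (-0.2237, 4.9332, 12.3033)
after link 6: o_6 = (1.7949, 3.6217, 8.5343)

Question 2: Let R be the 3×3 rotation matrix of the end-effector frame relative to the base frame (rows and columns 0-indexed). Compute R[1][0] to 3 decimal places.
-0.497

End-effector x-axis (col 0 of R) = (-0.5638,-0.4968,-0.6597)
R[1][0] = -0.4968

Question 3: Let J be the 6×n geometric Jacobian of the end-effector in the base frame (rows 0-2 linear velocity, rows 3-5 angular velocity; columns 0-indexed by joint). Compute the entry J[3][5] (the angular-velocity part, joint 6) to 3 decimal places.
0.787

axis z_5 = (0.7866,-0.0795,-0.6124); lever o_n−o_5 = (2.0186,-1.3115,-3.7690)
cross product → J_v[:, 5] = (-0.5037,1.7284,-0.8712)
J_ω[:, 5] = z_5
entry J[3][5] = 0.7866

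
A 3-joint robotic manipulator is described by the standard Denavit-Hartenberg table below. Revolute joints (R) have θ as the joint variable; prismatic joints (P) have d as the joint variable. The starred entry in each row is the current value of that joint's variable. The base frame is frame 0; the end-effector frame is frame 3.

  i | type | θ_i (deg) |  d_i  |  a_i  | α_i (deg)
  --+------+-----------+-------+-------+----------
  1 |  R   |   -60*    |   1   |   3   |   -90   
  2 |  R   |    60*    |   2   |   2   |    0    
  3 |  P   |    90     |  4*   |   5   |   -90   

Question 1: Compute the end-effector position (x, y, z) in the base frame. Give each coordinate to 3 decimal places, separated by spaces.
after link 1: o_1 = (1.5000, -2.5981, 1.0000)
after link 2: o_2 = (3.7321, -2.4641, -0.7321)
after link 3: o_3 = (5.0311, 3.2859, -3.2321)

5.031 3.286 -3.232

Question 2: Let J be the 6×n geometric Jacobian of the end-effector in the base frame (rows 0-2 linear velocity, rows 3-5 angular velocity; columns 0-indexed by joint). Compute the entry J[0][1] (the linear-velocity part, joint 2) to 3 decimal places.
axis z_1 = (0.8660,0.5000,0.0000); lever o_n−o_1 = (3.5311,5.8840,-4.2321)
cross product → J_v[:, 1] = (-2.1160,3.6651,3.3301)
J_ω[:, 1] = z_1
entry J[0][1] = -2.1160

-2.116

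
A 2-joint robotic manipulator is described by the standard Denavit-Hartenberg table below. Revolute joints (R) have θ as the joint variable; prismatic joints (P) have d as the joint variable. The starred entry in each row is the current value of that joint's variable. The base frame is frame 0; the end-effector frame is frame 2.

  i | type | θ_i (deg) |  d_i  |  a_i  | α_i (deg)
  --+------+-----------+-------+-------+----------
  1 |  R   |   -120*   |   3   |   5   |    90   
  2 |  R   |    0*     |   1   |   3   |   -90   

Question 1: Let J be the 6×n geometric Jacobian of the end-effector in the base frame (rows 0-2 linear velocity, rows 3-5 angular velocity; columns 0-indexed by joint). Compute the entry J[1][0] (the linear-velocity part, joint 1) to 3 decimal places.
-4.866

axis z_0 = ẑ; lever o_n−o_0 = (-4.8660,-6.4282,3.0000)
cross product → J_v[:, 0] = (6.4282,-4.8660,0.0000)
J_ω[:, 0] = z_0
entry J[1][0] = -4.8660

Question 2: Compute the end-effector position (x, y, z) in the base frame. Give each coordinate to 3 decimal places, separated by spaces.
-4.866 -6.428 3.000

after link 1: o_1 = (-2.5000, -4.3301, 3.0000)
after link 2: o_2 = (-4.8660, -6.4282, 3.0000)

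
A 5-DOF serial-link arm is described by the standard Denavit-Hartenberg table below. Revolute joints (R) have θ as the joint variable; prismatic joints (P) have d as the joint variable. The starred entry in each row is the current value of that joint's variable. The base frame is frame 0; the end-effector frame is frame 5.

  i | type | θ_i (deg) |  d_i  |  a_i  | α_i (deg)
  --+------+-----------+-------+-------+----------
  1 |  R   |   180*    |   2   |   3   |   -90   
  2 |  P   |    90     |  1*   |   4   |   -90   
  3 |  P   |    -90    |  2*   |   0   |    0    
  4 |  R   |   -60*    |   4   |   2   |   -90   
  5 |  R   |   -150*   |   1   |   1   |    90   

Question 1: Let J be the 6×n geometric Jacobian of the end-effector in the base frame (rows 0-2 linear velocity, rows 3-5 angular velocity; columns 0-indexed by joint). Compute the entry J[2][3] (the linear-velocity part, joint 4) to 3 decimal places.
axis z_3 = (1.0000,-0.0000,-0.0000); lever o_n−o_3 = (4.5000,-1.4330,0.4821)
cross product → J_v[:, 3] = (-0.0000,-0.4821,-1.4330)
J_ω[:, 3] = z_3
entry J[2][3] = -1.4330

-1.433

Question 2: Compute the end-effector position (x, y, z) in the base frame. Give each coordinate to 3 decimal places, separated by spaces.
3.500 -2.433 -1.518

after link 1: o_1 = (-3.0000, 0.0000, 2.0000)
after link 2: o_2 = (-3.0000, -1.0000, -2.0000)
after link 3: o_3 = (-1.0000, -1.0000, -2.0000)
after link 4: o_4 = (3.0000, -2.0000, -0.2679)
after link 5: o_5 = (3.5000, -2.4330, -1.5179)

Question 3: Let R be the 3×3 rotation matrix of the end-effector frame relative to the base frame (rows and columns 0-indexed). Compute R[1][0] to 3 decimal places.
0.433

End-effector x-axis (col 0 of R) = (0.5000,0.4330,-0.7500)
R[1][0] = 0.4330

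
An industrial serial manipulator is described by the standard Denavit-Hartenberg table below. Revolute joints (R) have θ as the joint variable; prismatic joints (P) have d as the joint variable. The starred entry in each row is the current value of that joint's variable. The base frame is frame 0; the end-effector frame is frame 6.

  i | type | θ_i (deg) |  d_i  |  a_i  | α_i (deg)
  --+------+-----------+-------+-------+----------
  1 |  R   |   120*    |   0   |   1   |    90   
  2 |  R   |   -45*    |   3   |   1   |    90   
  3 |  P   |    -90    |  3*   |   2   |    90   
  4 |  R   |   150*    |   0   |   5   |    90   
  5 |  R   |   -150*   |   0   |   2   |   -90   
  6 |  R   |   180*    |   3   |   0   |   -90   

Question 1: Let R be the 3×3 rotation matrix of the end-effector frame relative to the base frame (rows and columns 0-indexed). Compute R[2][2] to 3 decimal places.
End-effector z-axis (col 2 of R) = (-0.1268,-0.7803,-0.6124)
R[2][2] = -0.6124

-0.612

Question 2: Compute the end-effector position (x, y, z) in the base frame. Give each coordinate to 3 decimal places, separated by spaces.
4.220 2.949 -7.058

after link 1: o_1 = (-0.5000, 0.8660, 0.0000)
after link 2: o_2 = (1.7445, 2.9784, -0.7071)
after link 3: o_3 = (1.0731, 0.1413, -2.8284)
after link 4: o_4 = (5.7070, 0.7754, -4.5962)
after link 5: o_5 = (3.7482, 1.1681, -4.6909)
after link 6: o_6 = (4.2198, 2.9493, -7.0584)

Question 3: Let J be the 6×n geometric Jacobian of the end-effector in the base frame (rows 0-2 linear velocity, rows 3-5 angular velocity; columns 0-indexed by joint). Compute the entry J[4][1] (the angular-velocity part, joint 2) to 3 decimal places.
0.500

axis z_1 = (0.8660,0.5000,0.0000); lever o_n−o_1 = (4.7198,2.0833,-7.0584)
cross product → J_v[:, 1] = (-3.5292,6.1127,-0.5557)
J_ω[:, 1] = z_1
entry J[4][1] = 0.5000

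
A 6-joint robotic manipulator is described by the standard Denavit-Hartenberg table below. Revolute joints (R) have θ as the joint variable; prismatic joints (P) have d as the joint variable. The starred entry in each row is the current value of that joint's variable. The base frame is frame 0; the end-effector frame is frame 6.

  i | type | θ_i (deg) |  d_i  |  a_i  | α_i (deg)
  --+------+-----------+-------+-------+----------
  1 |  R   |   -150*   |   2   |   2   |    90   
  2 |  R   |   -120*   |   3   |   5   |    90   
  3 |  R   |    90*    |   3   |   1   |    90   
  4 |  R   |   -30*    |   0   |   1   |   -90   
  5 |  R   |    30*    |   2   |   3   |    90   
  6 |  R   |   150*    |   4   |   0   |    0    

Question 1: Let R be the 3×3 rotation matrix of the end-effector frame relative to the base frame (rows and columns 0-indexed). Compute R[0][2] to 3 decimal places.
End-effector z-axis (col 2 of R) = (-0.0290,0.4833,-0.8750)
R[0][2] = -0.0290

-0.029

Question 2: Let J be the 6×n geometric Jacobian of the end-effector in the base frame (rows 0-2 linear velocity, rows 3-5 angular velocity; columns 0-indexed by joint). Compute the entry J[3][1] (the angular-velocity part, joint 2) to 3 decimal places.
axis z_1 = (-0.5000,0.8660,0.0000); lever o_n−o_1 = (-0.4587,11.1067,-5.0646)
cross product → J_v[:, 1] = (-4.3861,-2.5323,-5.1561)
J_ω[:, 1] = z_1
entry J[3][1] = -0.5000

-0.500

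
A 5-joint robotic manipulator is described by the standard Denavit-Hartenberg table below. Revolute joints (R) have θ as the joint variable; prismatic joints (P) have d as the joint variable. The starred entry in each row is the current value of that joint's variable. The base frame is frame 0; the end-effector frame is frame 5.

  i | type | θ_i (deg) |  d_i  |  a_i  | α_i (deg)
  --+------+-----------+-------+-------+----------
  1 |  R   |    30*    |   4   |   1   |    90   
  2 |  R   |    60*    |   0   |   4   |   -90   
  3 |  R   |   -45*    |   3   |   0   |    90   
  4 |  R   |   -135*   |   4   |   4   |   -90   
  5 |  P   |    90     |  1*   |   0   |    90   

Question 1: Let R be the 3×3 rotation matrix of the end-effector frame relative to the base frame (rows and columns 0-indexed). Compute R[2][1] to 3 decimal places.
End-effector y-axis (col 1 of R) = (0.9968,-0.0018,0.0795)
R[2][1] = 0.0795

0.079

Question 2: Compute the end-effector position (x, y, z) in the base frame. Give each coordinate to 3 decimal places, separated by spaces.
after link 1: o_1 = (0.8660, 0.5000, 4.0000)
after link 2: o_2 = (2.5981, 1.5000, 7.4641)
after link 3: o_3 = (0.3481, 0.2010, 8.9641)
after link 4: o_4 = (0.7928, -0.4988, 3.3683)
after link 5: o_5 = (1.7897, -0.5007, 3.4478)

1.790 -0.501 3.448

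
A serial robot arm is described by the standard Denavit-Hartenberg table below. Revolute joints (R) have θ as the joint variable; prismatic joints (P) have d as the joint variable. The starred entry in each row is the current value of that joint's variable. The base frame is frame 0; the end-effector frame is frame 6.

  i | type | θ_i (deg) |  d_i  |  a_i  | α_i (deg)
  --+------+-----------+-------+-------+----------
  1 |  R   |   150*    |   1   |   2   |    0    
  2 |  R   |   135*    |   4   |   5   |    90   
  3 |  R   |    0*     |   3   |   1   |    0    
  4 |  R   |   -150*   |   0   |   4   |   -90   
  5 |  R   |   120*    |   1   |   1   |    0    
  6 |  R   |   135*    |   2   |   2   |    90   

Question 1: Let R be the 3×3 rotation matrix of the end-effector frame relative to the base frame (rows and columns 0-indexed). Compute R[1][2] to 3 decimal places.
End-effector z-axis (col 2 of R) = (0.4665,-0.7410,0.4830)
R[1][2] = -0.7410

-0.741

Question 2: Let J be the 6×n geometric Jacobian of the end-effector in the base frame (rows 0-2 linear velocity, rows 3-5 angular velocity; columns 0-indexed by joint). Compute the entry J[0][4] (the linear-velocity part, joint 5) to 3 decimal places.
axis z_4 = (0.1294,-0.4830,-0.8660); lever o_n−o_4 = (-0.4132,-2.5760,-2.0893)
cross product → J_v[:, 4] = (-1.2219,0.6282,-0.5329)
J_ω[:, 4] = z_4
entry J[0][4] = -1.2219

-1.222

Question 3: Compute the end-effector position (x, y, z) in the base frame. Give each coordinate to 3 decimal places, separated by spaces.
-4.387 -4.802 0.911

after link 1: o_1 = (-1.7321, 1.0000, 1.0000)
after link 2: o_2 = (-0.4380, -3.8296, 5.0000)
after link 3: o_3 = (-3.0769, -5.5720, 5.0000)
after link 4: o_4 = (-3.9735, -2.2259, 3.0000)
after link 5: o_5 = (-2.8955, -2.9030, 2.3840)
after link 6: o_6 = (-4.3867, -4.8020, 0.9107)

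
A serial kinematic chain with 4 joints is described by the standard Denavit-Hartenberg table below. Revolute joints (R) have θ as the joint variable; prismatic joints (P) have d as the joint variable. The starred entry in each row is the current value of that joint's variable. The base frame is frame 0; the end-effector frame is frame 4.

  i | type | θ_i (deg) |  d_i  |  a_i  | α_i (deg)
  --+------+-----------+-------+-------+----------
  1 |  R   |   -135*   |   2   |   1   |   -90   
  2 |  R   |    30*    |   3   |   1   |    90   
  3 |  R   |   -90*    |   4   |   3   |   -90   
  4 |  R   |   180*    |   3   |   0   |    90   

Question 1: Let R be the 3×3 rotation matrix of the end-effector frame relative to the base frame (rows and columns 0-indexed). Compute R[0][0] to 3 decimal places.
End-effector x-axis (col 0 of R) = (0.7071,-0.7071,-0.0000)
R[0][0] = 0.7071

0.707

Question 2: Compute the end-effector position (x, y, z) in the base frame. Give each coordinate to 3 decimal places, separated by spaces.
-4.571 -4.571 3.464

after link 1: o_1 = (-0.7071, -0.7071, 2.0000)
after link 2: o_2 = (0.8018, -3.4408, 1.5000)
after link 3: o_3 = (-2.7337, -2.7337, 4.9641)
after link 4: o_4 = (-4.5708, -4.5708, 3.4641)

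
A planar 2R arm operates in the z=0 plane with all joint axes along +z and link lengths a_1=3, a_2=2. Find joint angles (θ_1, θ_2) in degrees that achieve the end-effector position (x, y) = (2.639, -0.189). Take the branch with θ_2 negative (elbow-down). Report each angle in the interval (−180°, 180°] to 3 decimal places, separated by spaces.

cos θ_2 = (7.0000−3²−2²)/(2·3·2) = -0.5000; θ_2 = -119.9998° (elbow-down)
β = atan2(-0.1890,2.6390) = -4.0964°; ψ = atan2(-1.7321,2.0000) = -40.8934°
θ_1 = β − ψ = 36.7969°

36.797 -120.000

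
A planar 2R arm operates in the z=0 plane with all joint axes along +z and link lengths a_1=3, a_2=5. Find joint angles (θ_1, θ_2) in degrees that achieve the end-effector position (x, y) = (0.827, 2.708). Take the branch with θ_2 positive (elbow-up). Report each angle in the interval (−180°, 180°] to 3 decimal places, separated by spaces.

cos θ_2 = (8.0172−3²−5²)/(2·3·5) = -0.8661; θ_2 = 150.0078° (elbow-up)
β = atan2(2.7080,0.8270) = 73.0178°; ψ = atan2(2.4994,-1.3305) = 118.0269°
θ_1 = β − ψ = -45.0092°

-45.009 150.008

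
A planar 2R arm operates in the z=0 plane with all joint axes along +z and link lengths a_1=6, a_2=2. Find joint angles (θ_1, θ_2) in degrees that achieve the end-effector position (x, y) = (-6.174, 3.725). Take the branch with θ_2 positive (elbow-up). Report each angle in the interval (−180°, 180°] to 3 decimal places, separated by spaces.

134.995 60.017

cos θ_2 = (51.9939−6²−2²)/(2·6·2) = 0.4997; θ_2 = 60.0168° (elbow-up)
β = atan2(3.7250,-6.1740) = 148.8959°; ψ = atan2(1.7323,6.9995) = 13.9011°
θ_1 = β − ψ = 134.9948°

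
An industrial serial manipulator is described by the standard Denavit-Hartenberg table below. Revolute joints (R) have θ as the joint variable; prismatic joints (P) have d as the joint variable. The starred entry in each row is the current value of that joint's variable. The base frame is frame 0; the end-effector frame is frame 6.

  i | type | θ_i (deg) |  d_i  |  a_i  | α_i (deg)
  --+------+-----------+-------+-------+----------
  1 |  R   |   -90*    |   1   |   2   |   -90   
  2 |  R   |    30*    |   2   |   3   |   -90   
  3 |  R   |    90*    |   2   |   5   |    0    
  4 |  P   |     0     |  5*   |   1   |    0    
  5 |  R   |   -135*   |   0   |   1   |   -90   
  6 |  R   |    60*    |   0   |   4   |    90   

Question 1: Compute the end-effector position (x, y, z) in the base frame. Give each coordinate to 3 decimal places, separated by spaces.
after link 1: o_1 = (0.0000, -2.0000, 1.0000)
after link 2: o_2 = (2.0000, -4.5981, -0.5000)
after link 3: o_3 = (-3.0000, -3.5981, -2.2321)
after link 4: o_4 = (-4.0000, -1.0981, -6.5622)
after link 5: o_5 = (-3.2929, -1.7104, -6.9157)
after link 6: o_6 = (-1.8787, -4.6672, -4.6228)

-1.879 -4.667 -4.623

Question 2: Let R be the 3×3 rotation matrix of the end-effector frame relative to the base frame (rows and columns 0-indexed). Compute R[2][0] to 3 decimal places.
End-effector x-axis (col 0 of R) = (0.3536,-0.7392,0.5732)
R[2][0] = 0.5732

0.573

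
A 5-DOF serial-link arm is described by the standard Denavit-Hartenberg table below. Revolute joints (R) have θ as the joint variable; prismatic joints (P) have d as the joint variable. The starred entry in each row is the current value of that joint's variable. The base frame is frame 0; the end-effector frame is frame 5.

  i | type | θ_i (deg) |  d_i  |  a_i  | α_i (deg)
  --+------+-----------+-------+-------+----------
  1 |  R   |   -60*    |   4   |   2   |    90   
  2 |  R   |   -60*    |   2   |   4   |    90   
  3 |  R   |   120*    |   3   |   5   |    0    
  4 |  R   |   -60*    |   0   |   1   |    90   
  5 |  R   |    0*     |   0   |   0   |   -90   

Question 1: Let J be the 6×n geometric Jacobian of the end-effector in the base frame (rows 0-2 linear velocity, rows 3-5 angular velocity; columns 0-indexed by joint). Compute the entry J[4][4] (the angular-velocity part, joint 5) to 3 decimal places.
-0.125

axis z_4 = (0.6495,-0.1250,-0.7500); lever o_n−o_4 = (0.0000,0.0000,0.0000)
cross product → J_v[:, 4] = (0.0000,-0.0000,0.0000)
J_ω[:, 4] = z_4
entry J[4][4] = -0.1250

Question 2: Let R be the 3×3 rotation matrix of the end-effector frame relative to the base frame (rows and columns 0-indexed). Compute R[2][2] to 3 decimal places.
End-effector z-axis (col 2 of R) = (-0.4330,0.7500,-0.5000)
R[2][2] = -0.5000

-0.500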